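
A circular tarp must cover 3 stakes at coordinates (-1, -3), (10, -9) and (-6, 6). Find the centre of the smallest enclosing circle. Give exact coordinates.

(2, -1.5)

Call the three points A, B, C in the order given.
Side lengths²: AB² = 157, AC² = 106, BC² = 481.
Since BC² = 481 ≥ 157 + 106 = 263, the angle opposite BC is not acute, so the smallest enclosing circle has BC as diameter.
Centre = midpoint of BC = (2, -1.5), r² = 481/4 = 120.25.
Centre = (2, -1.5).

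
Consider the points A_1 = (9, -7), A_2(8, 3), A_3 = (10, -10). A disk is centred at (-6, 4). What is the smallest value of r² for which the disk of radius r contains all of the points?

452

The required radius is the distance from (-6, 4) to the farthest point.
Squared distances: 346, 197, 452.
Maximum is 452, attained at A_3.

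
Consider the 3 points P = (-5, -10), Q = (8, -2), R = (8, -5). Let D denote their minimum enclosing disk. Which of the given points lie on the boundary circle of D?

Side lengths²: PQ² = 233, PR² = 194, QR² = 9.
Since PQ² = 233 ≥ 194 + 9 = 203, the angle opposite PQ is not acute, so the smallest enclosing circle has PQ as diameter.
Centre = midpoint of PQ = (1.5, -6), r² = 233/4 = 58.25.
The points at distance exactly r from the centre are P, Q — 2 points.

P, Q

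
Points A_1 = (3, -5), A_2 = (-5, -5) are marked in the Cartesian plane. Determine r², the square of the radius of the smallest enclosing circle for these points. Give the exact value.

The smallest circle enclosing two points has them as diameter endpoints.
Centre = midpoint = (-1, -5); r² = |A_1A_2|²/4 = 64/4 = 16.

16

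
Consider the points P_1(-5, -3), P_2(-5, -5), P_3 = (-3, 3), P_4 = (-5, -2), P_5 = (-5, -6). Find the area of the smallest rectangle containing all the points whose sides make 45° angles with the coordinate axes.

38.5

In coordinates u = x + y, v = x − y the rectangle is axis-aligned; the map (x,y)→(u,v) scales areas by 2.
u-values: -8, -10, 0, -7, -11; range = 0 − (-11) = 11.
v-values: -2, 0, -6, -3, 1; range = 1 − (-6) = 7.
Area = (11 × 7) / 2 = 38.5.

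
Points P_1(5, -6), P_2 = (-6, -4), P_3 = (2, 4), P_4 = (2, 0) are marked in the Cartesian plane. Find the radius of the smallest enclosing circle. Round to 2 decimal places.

6.35

The minimum enclosing circle is determined by three boundary points: P_1, P_2, P_3.
Their circumcentre is (1/26, -53/26) with r² = 13625/338.
The farthest remaining point P_4 is at distance² 2705/338 ≤ 13625/338.
r = √(13625/338) ≈ 6.35.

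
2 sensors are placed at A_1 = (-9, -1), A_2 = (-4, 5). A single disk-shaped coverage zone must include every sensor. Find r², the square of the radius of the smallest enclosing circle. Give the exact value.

The smallest circle enclosing two points has them as diameter endpoints.
Centre = midpoint = (-6.5, 2); r² = |A_1A_2|²/4 = 61/4 = 15.25.

15.25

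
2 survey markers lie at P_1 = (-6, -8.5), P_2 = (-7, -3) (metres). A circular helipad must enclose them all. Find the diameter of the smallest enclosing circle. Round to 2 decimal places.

5.59

The smallest circle enclosing two points has them as diameter endpoints.
Centre = midpoint = (-6.5, -5.75); r² = |P_1P_2|²/4 = 31.25/4 = 7.8125.
Diameter = 2r = 2√(7.8125) ≈ 5.59.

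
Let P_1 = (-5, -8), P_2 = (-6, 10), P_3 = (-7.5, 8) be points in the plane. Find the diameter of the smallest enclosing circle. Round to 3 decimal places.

Side lengths²: P_1P_2² = 325, P_1P_3² = 262.25, P_2P_3² = 6.25.
Since P_1P_2² = 325 ≥ 262.25 + 6.25 = 268.5, the angle opposite P_1P_2 is not acute, so the smallest enclosing circle has P_1P_2 as diameter.
Centre = midpoint of P_1P_2 = (-5.5, 1), r² = 325/4 = 81.25.
Diameter = 2r = 2√(81.25) ≈ 18.028.

18.028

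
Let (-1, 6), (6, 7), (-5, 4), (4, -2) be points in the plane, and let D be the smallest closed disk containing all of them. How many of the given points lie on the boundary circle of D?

The minimum enclosing circle of a finite set is fixed by two of the points (as a diameter) or three (as a circumcircle).
The minimum enclosing circle is determined by three boundary points: (6, 7), (-5, 4), (4, -2).
Their circumcentre is (67/62, 209/62) with r² = 71825/1922.
The farthest remaining point (-1, 6) is at distance² 21605/1922 ≤ 71825/1922.
The points at distance exactly r from the centre are (6, 7), (-5, 4), (4, -2) — 3 points.

3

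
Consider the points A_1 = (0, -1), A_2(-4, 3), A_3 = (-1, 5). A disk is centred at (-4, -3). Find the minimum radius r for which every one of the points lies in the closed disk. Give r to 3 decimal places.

8.544

The required radius is the distance from (-4, -3) to the farthest point.
Squared distances: 20, 36, 73.
Maximum is 73, attained at A_3.
r = √73 ≈ 8.544.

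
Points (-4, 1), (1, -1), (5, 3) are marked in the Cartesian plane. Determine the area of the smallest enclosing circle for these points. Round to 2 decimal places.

66.76

Call the three points A, B, C in the order given.
Side lengths²: AB² = 29, AC² = 85, BC² = 32.
Since AC² = 85 ≥ 32 + 29 = 61, the angle opposite AC is not acute, so the smallest enclosing circle has AC as diameter.
Centre = midpoint of AC = (0.5, 2), r² = 85/4 = 21.25.
Area = π·r² = π·21.25 ≈ 66.76.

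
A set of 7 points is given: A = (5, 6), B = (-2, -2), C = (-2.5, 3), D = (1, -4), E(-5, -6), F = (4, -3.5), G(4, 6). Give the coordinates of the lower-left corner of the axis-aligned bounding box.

x-range [-5, 5], y-range [-6, 6].
The lower-left corner is (-5, -6).

(-5, -6)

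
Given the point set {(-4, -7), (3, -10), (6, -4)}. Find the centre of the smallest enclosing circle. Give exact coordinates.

Call the three points A, B, C in the order given.
Side lengths²: AB² = 58, AC² = 109, BC² = 45.
Since AC² = 109 ≥ 58 + 45 = 103, the angle opposite AC is not acute, so the smallest enclosing circle has AC as diameter.
Centre = midpoint of AC = (1, -5.5), r² = 109/4 = 27.25.
Centre = (1, -5.5).

(1, -5.5)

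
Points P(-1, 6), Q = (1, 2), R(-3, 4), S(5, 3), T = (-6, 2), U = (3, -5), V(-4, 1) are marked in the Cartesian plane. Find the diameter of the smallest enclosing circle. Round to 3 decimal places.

12.076

A smallest enclosing disk is always determined by at most three of the input points on its boundary.
The minimum enclosing circle is determined by three boundary points: S, T, U.
Their circumcentre is (-12/43, 3/43) with r² = 67405/1849.
The farthest remaining point P is at distance² 65986/1849 ≤ 67405/1849.
Diameter = 2r = 2√(67405/1849) ≈ 12.076.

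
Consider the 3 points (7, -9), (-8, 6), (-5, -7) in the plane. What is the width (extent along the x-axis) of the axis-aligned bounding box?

max x = 7, min x = -8, so width = 15.

15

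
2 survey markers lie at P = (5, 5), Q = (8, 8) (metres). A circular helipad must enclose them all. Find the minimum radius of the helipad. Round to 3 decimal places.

2.121

The smallest circle enclosing two points has them as diameter endpoints.
Centre = midpoint = (6.5, 6.5); r² = |PQ|²/4 = 18/4 = 4.5.
r = √(4.5) ≈ 2.121.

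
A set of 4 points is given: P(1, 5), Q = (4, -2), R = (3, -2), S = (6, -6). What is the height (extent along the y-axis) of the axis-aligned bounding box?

max y = 5, min y = -6, so height = 11.

11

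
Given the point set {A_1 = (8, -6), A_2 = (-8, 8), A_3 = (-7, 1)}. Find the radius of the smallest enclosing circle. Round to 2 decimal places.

Side lengths²: A_1A_2² = 452, A_1A_3² = 274, A_2A_3² = 50.
Since A_1A_2² = 452 ≥ 274 + 50 = 324, the angle opposite A_1A_2 is not acute, so the smallest enclosing circle has A_1A_2 as diameter.
Centre = midpoint of A_1A_2 = (0, 1), r² = 452/4 = 113.
r = √113 ≈ 10.63.

10.63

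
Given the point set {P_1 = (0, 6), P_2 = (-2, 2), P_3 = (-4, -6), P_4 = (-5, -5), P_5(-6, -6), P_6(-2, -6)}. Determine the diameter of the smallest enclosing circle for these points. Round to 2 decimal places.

By Welzl's lemma the MEC is supported by two points (diametrically opposite) or three points (on a circumcircle).
The farthest pair is P_1–P_5 with squared distance 180. The circle on this segment as diameter has centre (-3, 0) and r² = 180/4 = 45.
Check P_2: distance² to centre = 5 ≤ 45, so it lies inside.
All remaining points lie in this disk, and no smaller disk contains both endpoints, so this is the minimum enclosing circle.
Diameter = 2r = 2√45 ≈ 13.42.

13.42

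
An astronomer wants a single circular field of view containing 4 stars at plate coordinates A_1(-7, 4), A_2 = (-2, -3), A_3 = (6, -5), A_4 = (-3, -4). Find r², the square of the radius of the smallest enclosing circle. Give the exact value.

The farthest pair is A_1–A_3 with squared distance 250. The circle on this segment as diameter has centre (-0.5, -0.5) and r² = 250/4 = 62.5.
Check A_2: distance² to centre = 8.5 ≤ 62.5, so it lies inside.
All remaining points lie in this disk, and no smaller disk contains both endpoints, so this is the minimum enclosing circle.

62.5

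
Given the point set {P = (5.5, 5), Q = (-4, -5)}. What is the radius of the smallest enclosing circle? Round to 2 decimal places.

The smallest circle enclosing two points has them as diameter endpoints.
Centre = midpoint = (0.75, 0); r² = |PQ|²/4 = 190.25/4 = 47.5625.
r = √(47.5625) ≈ 6.90.

6.90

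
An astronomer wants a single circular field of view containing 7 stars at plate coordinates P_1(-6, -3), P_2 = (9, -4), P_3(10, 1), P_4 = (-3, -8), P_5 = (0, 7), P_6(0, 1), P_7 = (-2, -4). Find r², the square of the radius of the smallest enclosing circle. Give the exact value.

27625/392

By Welzl's lemma the MEC is supported by two points (diametrically opposite) or three points (on a circumcircle).
The minimum enclosing circle is determined by three boundary points: P_3, P_4, P_5.
Their circumcentre is (53/28, -33/28) with r² = 27625/392.
The farthest remaining point P_1 is at distance² 25721/392 ≤ 27625/392.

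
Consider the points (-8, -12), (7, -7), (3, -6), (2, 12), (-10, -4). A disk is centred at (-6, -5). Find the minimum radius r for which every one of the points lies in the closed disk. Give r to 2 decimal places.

The required radius is the distance from (-6, -5) to the farthest point.
Squared distances: 53, 173, 82, 353, 17.
Maximum is 353, attained at (2, 12).
r = √353 ≈ 18.79.

18.79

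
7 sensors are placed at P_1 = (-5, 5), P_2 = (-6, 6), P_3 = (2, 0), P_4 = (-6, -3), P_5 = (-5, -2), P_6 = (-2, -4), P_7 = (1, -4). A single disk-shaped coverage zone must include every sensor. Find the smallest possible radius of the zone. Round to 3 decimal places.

6.103

The minimum enclosing circle of a finite set is fixed by two of the points (as a diameter) or three (as a circumcircle).
The farthest pair is P_2–P_7 with squared distance 149. The circle on this segment as diameter has centre (-2.5, 1) and r² = 149/4 = 37.25.
Check P_1: distance² to centre = 22.25 ≤ 37.25, so it lies inside.
All remaining points lie in this disk, and no smaller disk contains both endpoints, so this is the minimum enclosing circle.
r = √(37.25) ≈ 6.103.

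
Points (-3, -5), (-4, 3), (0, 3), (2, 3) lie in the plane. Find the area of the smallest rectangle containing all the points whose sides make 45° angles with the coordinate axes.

58.5

In coordinates u = x + y, v = x − y the rectangle is axis-aligned; the map (x,y)→(u,v) scales areas by 2.
u-values: -8, -1, 3, 5; range = 5 − (-8) = 13.
v-values: 2, -7, -3, -1; range = 2 − (-7) = 9.
Area = (13 × 9) / 2 = 58.5.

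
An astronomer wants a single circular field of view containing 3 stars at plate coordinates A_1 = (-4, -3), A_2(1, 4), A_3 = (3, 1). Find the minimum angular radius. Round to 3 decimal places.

4.311

Side lengths²: A_1A_2² = 74, A_1A_3² = 65, A_2A_3² = 13.
Since A_1A_2² = 74 < 65 + 13 = 78, the triangle is acute, so the smallest enclosing circle is the circumcircle.
Circumcentre = (-73/58, 19/58), r² = 31265/1682.
r = √(31265/1682) ≈ 4.311.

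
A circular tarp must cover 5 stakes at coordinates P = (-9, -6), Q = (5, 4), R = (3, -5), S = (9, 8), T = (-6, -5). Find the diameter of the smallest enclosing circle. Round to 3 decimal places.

22.804

A smallest enclosing disk is always determined by at most three of the input points on its boundary.
The farthest pair is P–S with squared distance 520. The circle on this segment as diameter has centre (0, 1) and r² = 520/4 = 130.
Check Q: distance² to centre = 34 ≤ 130, so it lies inside.
All remaining points lie in this disk, and no smaller disk contains both endpoints, so this is the minimum enclosing circle.
Diameter = 2r = 2√130 ≈ 22.804.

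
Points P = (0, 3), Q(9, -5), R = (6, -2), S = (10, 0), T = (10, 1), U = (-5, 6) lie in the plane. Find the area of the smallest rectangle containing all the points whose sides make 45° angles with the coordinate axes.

In coordinates u = x + y, v = x − y the rectangle is axis-aligned; the map (x,y)→(u,v) scales areas by 2.
u-values: 3, 4, 4, 10, 11, 1; range = 11 − 1 = 10.
v-values: -3, 14, 8, 10, 9, -11; range = 14 − (-11) = 25.
Area = (10 × 25) / 2 = 125.

125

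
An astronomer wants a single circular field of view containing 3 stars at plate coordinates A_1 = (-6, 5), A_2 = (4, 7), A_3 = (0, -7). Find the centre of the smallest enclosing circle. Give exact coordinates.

Side lengths²: A_1A_2² = 104, A_1A_3² = 180, A_2A_3² = 212.
Since A_2A_3² = 212 < 180 + 104 = 284, the triangle is acute, so the smallest enclosing circle is the circumcircle.
Circumcentre = (1/11, 6/11), r² = 6890/121.
Centre = (1/11, 6/11).

(1/11, 6/11)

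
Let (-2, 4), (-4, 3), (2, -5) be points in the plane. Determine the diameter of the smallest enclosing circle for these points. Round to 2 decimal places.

Call the three points A, B, C in the order given.
Side lengths²: AB² = 5, AC² = 97, BC² = 100.
Since BC² = 100 < 97 + 5 = 102, the triangle is acute, so the smallest enclosing circle is the circumcircle.
Circumcentre = (-9/11, -19/22), r² = 12125/484.
Diameter = 2r = 2√(12125/484) ≈ 10.01.

10.01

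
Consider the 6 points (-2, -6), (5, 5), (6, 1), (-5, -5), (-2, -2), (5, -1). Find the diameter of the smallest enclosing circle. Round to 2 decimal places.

A smallest enclosing disk is always determined by at most three of the input points on its boundary.
The farthest pair is (5, 5)–(-5, -5) with squared distance 200. The circle on this segment as diameter has centre (0, 0) and r² = 200/4 = 50.
Check (-2, -6): distance² to centre = 40 ≤ 50, so it lies inside.
All remaining points lie in this disk, and no smaller disk contains both endpoints, so this is the minimum enclosing circle.
Diameter = 2r = 2√50 ≈ 14.14.

14.14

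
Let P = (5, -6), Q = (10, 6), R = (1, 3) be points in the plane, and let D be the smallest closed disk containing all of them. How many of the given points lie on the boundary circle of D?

3

Side lengths²: PQ² = 169, PR² = 97, QR² = 90.
Since PQ² = 169 < 97 + 90 = 187, the triangle is acute, so the smallest enclosing circle is the circumcircle.
Circumcentre = (429/62, 15/62), r² = 81965/1922.
The points at distance exactly r from the centre are P, Q, R — 3 points.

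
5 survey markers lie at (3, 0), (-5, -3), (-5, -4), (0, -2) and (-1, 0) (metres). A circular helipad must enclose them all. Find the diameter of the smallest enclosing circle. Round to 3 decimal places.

By Welzl's lemma the MEC is supported by two points (diametrically opposite) or three points (on a circumcircle).
The farthest pair is (3, 0)–(-5, -4) with squared distance 80. The circle on this segment as diameter has centre (-1, -2) and r² = 80/4 = 20.
Check (-5, -3): distance² to centre = 17 ≤ 20, so it lies inside.
All remaining points lie in this disk, and no smaller disk contains both endpoints, so this is the minimum enclosing circle.
Diameter = 2r = 2√20 ≈ 8.944.

8.944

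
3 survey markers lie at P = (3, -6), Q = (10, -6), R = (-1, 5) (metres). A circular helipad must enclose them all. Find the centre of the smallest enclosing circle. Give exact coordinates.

(4.5, -0.5)

Side lengths²: PQ² = 49, PR² = 137, QR² = 242.
Since QR² = 242 ≥ 137 + 49 = 186, the angle opposite QR is not acute, so the smallest enclosing circle has QR as diameter.
Centre = midpoint of QR = (4.5, -0.5), r² = 242/4 = 60.5.
Centre = (4.5, -0.5).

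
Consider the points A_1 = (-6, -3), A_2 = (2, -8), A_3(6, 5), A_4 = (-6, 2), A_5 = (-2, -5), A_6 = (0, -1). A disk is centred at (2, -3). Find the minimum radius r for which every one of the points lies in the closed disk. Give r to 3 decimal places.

9.434

The required radius is the distance from (2, -3) to the farthest point.
Squared distances: 64, 25, 80, 89, 20, 8.
Maximum is 89, attained at A_4.
r = √89 ≈ 9.434.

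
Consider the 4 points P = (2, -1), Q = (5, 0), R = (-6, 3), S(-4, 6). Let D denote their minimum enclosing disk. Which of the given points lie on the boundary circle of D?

Q, R, S

The minimum enclosing circle of a finite set is fixed by two of the points (as a diameter) or three (as a circumcircle).
The farthest pair is Q–R with squared distance 130. The circle on this segment as diameter has centre (-0.5, 1.5) and r² = 130/4 = 32.5.
Check P: distance² to centre = 12.5 ≤ 32.5, so it lies inside.
All remaining points lie in this disk, and no smaller disk contains both endpoints, so this is the minimum enclosing circle.
The points at distance exactly r from the centre are Q, R, S — 3 points.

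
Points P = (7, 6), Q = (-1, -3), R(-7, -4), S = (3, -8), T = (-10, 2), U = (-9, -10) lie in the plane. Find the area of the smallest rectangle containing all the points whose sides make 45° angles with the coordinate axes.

In coordinates u = x + y, v = x − y the rectangle is axis-aligned; the map (x,y)→(u,v) scales areas by 2.
u-values: 13, -4, -11, -5, -8, -19; range = 13 − (-19) = 32.
v-values: 1, 2, -3, 11, -12, 1; range = 11 − (-12) = 23.
Area = (32 × 23) / 2 = 368.

368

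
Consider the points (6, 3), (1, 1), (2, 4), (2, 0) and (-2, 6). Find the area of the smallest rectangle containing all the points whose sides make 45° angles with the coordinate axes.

38.5

In coordinates u = x + y, v = x − y the rectangle is axis-aligned; the map (x,y)→(u,v) scales areas by 2.
u-values: 9, 2, 6, 2, 4; range = 9 − 2 = 7.
v-values: 3, 0, -2, 2, -8; range = 3 − (-8) = 11.
Area = (7 × 11) / 2 = 38.5.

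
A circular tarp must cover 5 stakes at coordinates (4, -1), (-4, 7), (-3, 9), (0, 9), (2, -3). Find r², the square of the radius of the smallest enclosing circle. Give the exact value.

The farthest pair is (-3, 9)–(2, -3) with squared distance 169. The circle on this segment as diameter has centre (-0.5, 3) and r² = 169/4 = 42.25.
Check (4, -1): distance² to centre = 36.25 ≤ 42.25, so it lies inside.
All remaining points lie in this disk, and no smaller disk contains both endpoints, so this is the minimum enclosing circle.

42.25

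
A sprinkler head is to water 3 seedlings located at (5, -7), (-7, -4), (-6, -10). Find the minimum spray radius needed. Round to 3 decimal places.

6.216

Call the three points A, B, C in the order given.
Side lengths²: AB² = 153, AC² = 130, BC² = 37.
Since AB² = 153 < 130 + 37 = 167, the triangle is acute, so the smallest enclosing circle is the circumcircle.
Circumcentre = (-53/46, -281/46), r² = 40885/1058.
r = √(40885/1058) ≈ 6.216.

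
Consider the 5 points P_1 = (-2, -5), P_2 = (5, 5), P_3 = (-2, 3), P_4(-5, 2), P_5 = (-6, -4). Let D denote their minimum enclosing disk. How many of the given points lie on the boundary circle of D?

2

The minimum enclosing circle of a finite set is fixed by two of the points (as a diameter) or three (as a circumcircle).
The farthest pair is P_2–P_5 with squared distance 202. The circle on this segment as diameter has centre (-0.5, 0.5) and r² = 202/4 = 50.5.
Check P_1: distance² to centre = 32.5 ≤ 50.5, so it lies inside.
All remaining points lie in this disk, and no smaller disk contains both endpoints, so this is the minimum enclosing circle.
The points at distance exactly r from the centre are P_2, P_5 — 2 points.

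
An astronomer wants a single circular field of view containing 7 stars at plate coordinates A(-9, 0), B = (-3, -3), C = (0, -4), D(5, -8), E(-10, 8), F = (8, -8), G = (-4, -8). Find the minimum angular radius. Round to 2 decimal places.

By Welzl's lemma the MEC is supported by two points (diametrically opposite) or three points (on a circumcircle).
The farthest pair is E–F with squared distance 580. The circle on this segment as diameter has centre (-1, 0) and r² = 580/4 = 145.
Check A: distance² to centre = 64 ≤ 145, so it lies inside.
All remaining points lie in this disk, and no smaller disk contains both endpoints, so this is the minimum enclosing circle.
r = √145 ≈ 12.04.

12.04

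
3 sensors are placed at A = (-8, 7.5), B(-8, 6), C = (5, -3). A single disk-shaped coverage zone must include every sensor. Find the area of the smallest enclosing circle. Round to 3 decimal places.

219.322

Side lengths²: AB² = 2.25, AC² = 279.25, BC² = 250.
Since AC² = 279.25 ≥ 250 + 2.25 = 252.25, the angle opposite AC is not acute, so the smallest enclosing circle has AC as diameter.
Centre = midpoint of AC = (-1.5, 2.25), r² = 279.25/4 = 69.8125.
Area = π·r² = π·69.8125 ≈ 219.322.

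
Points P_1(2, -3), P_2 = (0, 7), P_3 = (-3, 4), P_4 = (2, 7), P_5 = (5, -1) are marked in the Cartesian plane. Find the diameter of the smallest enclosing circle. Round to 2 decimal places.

The minimum enclosing circle of a finite set is fixed by two of the points (as a diameter) or three (as a circumcircle).
The farthest pair is P_1–P_2 with squared distance 104. The circle on this segment as diameter has centre (1, 2) and r² = 104/4 = 26.
Check P_3: distance² to centre = 20 ≤ 26, so it lies inside.
All remaining points lie in this disk, and no smaller disk contains both endpoints, so this is the minimum enclosing circle.
Diameter = 2r = 2√26 ≈ 10.20.

10.20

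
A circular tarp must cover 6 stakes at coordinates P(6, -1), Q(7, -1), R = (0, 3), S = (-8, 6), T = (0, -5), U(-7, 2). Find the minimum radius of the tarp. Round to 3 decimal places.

8.276

The farthest pair is Q–S with squared distance 274. The circle on this segment as diameter has centre (-0.5, 2.5) and r² = 274/4 = 68.5.
Check P: distance² to centre = 54.5 ≤ 68.5, so it lies inside.
All remaining points lie in this disk, and no smaller disk contains both endpoints, so this is the minimum enclosing circle.
r = √(68.5) ≈ 8.276.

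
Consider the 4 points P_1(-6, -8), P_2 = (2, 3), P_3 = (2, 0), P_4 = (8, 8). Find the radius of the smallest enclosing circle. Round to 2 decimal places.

The minimum enclosing circle of a finite set is fixed by two of the points (as a diameter) or three (as a circumcircle).
The farthest pair is P_1–P_4 with squared distance 452. The circle on this segment as diameter has centre (1, 0) and r² = 452/4 = 113.
Check P_2: distance² to centre = 10 ≤ 113, so it lies inside.
All remaining points lie in this disk, and no smaller disk contains both endpoints, so this is the minimum enclosing circle.
r = √113 ≈ 10.63.

10.63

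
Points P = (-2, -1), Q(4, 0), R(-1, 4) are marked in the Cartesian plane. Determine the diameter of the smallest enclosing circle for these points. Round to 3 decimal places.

Side lengths²: PQ² = 37, PR² = 26, QR² = 41.
Since QR² = 41 < 37 + 26 = 63, the triangle is acute, so the smallest enclosing circle is the circumcircle.
Circumcentre = (43/58, 61/58), r² = 19721/1682.
Diameter = 2r = 2√(19721/1682) ≈ 6.848.

6.848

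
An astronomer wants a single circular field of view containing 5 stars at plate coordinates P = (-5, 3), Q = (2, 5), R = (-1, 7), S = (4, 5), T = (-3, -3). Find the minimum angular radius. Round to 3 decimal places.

By Welzl's lemma the MEC is supported by two points (diametrically opposite) or three points (on a circumcircle).
The minimum enclosing circle is determined by three boundary points: R, S, T.
Their circumcentre is (-13/54, 89/54) with r² = 42601/1458.
The farthest remaining point P is at distance² 35689/1458 ≤ 42601/1458.
r = √(42601/1458) ≈ 5.405.

5.405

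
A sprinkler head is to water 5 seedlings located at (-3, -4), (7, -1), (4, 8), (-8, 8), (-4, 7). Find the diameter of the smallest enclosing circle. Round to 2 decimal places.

By Welzl's lemma the MEC is supported by two points (diametrically opposite) or three points (on a circumcircle).
The farthest pair is (7, -1)–(-8, 8) with squared distance 306. The circle on this segment as diameter has centre (-0.5, 3.5) and r² = 306/4 = 76.5.
Check (-3, -4): distance² to centre = 62.5 ≤ 76.5, so it lies inside.
All remaining points lie in this disk, and no smaller disk contains both endpoints, so this is the minimum enclosing circle.
Diameter = 2r = 2√(76.5) ≈ 17.49.

17.49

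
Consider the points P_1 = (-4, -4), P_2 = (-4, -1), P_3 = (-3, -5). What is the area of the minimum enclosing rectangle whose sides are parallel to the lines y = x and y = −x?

7.5

In coordinates u = x + y, v = x − y the rectangle is axis-aligned; the map (x,y)→(u,v) scales areas by 2.
u-values: -8, -5, -8; range = -5 − (-8) = 3.
v-values: 0, -3, 2; range = 2 − (-3) = 5.
Area = (3 × 5) / 2 = 7.5.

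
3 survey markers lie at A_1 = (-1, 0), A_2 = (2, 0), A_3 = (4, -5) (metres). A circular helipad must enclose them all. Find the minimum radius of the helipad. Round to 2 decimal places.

3.54

Side lengths²: A_1A_2² = 9, A_1A_3² = 50, A_2A_3² = 29.
Since A_1A_3² = 50 ≥ 29 + 9 = 38, the angle opposite A_1A_3 is not acute, so the smallest enclosing circle has A_1A_3 as diameter.
Centre = midpoint of A_1A_3 = (1.5, -2.5), r² = 50/4 = 12.5.
r = √(12.5) ≈ 3.54.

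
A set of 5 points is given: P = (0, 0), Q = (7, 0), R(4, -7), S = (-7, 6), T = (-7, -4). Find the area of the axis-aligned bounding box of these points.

182

x ranges over [-7, 7], width 14.
y ranges over [-7, 6], height 13.
Area = 14 × 13 = 182.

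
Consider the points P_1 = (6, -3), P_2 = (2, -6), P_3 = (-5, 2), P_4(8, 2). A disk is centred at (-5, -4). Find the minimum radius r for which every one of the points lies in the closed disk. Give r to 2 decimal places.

14.32

The required radius is the distance from (-5, -4) to the farthest point.
Squared distances: 122, 53, 36, 205.
Maximum is 205, attained at P_4.
r = √205 ≈ 14.32.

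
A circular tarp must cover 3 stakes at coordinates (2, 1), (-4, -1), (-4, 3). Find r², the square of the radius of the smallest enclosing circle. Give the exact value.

100/9

Call the three points A, B, C in the order given.
Side lengths²: AB² = 40, AC² = 40, BC² = 16.
Since AC² = 40 < 40 + 16 = 56, the triangle is acute, so the smallest enclosing circle is the circumcircle.
Circumcentre = (-4/3, 1), r² = 100/9.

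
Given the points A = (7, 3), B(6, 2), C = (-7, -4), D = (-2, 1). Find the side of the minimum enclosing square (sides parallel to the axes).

14

The bounding box has width 14 and height 7.
An axis-aligned square enclosing the set must have side ≥ max(width, height).
So the minimum side is max(14, 7) = 14.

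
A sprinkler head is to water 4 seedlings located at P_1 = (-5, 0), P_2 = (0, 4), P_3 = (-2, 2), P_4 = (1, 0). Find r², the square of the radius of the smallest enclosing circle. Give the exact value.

10.890625

The minimum enclosing circle is determined by three boundary points: P_1, P_2, P_4.
Their circumcentre is (-2, 1.375) with r² = 10.890625.
The farthest remaining point P_3 is at distance² 0.390625 ≤ 10.890625.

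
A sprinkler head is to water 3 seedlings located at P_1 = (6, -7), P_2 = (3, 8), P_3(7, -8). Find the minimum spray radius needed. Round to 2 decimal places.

Side lengths²: P_1P_2² = 234, P_1P_3² = 2, P_2P_3² = 272.
Since P_2P_3² = 272 ≥ 234 + 2 = 236, the angle opposite P_2P_3 is not acute, so the smallest enclosing circle has P_2P_3 as diameter.
Centre = midpoint of P_2P_3 = (5, 0), r² = 272/4 = 68.
r = √68 ≈ 8.25.

8.25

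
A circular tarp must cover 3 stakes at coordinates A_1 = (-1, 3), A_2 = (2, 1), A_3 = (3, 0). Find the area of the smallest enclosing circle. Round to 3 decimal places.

19.635

Side lengths²: A_1A_2² = 13, A_1A_3² = 25, A_2A_3² = 2.
Since A_1A_3² = 25 ≥ 13 + 2 = 15, the angle opposite A_1A_3 is not acute, so the smallest enclosing circle has A_1A_3 as diameter.
Centre = midpoint of A_1A_3 = (1, 1.5), r² = 25/4 = 6.25.
Area = π·r² = π·6.25 ≈ 19.635.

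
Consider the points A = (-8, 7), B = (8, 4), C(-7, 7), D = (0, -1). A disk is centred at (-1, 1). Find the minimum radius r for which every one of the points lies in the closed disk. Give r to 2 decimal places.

The required radius is the distance from (-1, 1) to the farthest point.
Squared distances: 85, 90, 72, 5.
Maximum is 90, attained at B.
r = √90 ≈ 9.49.

9.49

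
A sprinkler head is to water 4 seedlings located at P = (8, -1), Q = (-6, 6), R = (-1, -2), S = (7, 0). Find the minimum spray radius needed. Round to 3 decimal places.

7.826

The minimum enclosing circle of a finite set is fixed by two of the points (as a diameter) or three (as a circumcircle).
The farthest pair is P–Q with squared distance 245. The circle on this segment as diameter has centre (1, 2.5) and r² = 245/4 = 61.25.
Check R: distance² to centre = 24.25 ≤ 61.25, so it lies inside.
All remaining points lie in this disk, and no smaller disk contains both endpoints, so this is the minimum enclosing circle.
r = √(61.25) ≈ 7.826.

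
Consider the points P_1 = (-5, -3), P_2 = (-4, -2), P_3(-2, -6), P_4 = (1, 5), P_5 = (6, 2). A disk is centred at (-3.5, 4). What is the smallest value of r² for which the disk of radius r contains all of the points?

The required radius is the distance from (-3.5, 4) to the farthest point.
Squared distances: 51.25, 36.25, 102.25, 21.25, 94.25.
Maximum is 102.25, attained at P_3.

102.25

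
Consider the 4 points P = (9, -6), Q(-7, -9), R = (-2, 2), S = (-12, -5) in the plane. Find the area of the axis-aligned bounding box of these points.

x ranges over [-12, 9], width 21.
y ranges over [-9, 2], height 11.
Area = 21 × 11 = 231.

231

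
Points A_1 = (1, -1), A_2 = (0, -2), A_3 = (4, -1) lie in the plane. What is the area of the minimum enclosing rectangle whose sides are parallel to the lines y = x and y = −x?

In coordinates u = x + y, v = x − y the rectangle is axis-aligned; the map (x,y)→(u,v) scales areas by 2.
u-values: 0, -2, 3; range = 3 − (-2) = 5.
v-values: 2, 2, 5; range = 5 − 2 = 3.
Area = (5 × 3) / 2 = 7.5.

7.5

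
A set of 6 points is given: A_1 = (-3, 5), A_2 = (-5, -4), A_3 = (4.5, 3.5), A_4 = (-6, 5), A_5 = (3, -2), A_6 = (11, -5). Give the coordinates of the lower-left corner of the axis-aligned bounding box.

(-6, -5)

x-range [-6, 11], y-range [-5, 5].
The lower-left corner is (-6, -5).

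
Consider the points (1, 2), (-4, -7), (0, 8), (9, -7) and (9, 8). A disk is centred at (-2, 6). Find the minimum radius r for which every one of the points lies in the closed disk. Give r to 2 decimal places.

The required radius is the distance from (-2, 6) to the farthest point.
Squared distances: 25, 173, 8, 290, 125.
Maximum is 290, attained at (9, -7).
r = √290 ≈ 17.03.

17.03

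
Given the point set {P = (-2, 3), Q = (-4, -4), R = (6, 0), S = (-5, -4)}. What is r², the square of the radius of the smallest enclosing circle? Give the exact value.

By Welzl's lemma the MEC is supported by two points (diametrically opposite) or three points (on a circumcircle).
The farthest pair is R–S with squared distance 137. The circle on this segment as diameter has centre (0.5, -2) and r² = 137/4 = 34.25.
Check P: distance² to centre = 31.25 ≤ 34.25, so it lies inside.
All remaining points lie in this disk, and no smaller disk contains both endpoints, so this is the minimum enclosing circle.

34.25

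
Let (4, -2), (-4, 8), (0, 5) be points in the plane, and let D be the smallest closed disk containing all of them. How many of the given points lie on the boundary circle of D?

Call the three points A, B, C in the order given.
Side lengths²: AB² = 164, AC² = 65, BC² = 25.
Since AB² = 164 ≥ 65 + 25 = 90, the angle opposite AB is not acute, so the smallest enclosing circle has AB as diameter.
Centre = midpoint of AB = (0, 3), r² = 164/4 = 41.
The points at distance exactly r from the centre are (4, -2), (-4, 8) — 2 points.

2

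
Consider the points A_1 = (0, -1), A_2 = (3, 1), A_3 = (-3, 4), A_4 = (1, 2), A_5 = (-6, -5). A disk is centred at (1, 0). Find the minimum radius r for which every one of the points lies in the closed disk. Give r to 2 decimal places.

The required radius is the distance from (1, 0) to the farthest point.
Squared distances: 2, 5, 32, 4, 74.
Maximum is 74, attained at A_5.
r = √74 ≈ 8.60.

8.60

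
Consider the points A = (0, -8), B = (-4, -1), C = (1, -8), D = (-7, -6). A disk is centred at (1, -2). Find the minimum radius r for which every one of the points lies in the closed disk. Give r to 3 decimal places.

The required radius is the distance from (1, -2) to the farthest point.
Squared distances: 37, 26, 36, 80.
Maximum is 80, attained at D.
r = √80 ≈ 8.944.

8.944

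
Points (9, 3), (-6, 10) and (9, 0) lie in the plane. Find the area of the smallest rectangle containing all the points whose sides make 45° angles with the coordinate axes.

In coordinates u = x + y, v = x − y the rectangle is axis-aligned; the map (x,y)→(u,v) scales areas by 2.
u-values: 12, 4, 9; range = 12 − 4 = 8.
v-values: 6, -16, 9; range = 9 − (-16) = 25.
Area = (8 × 25) / 2 = 100.

100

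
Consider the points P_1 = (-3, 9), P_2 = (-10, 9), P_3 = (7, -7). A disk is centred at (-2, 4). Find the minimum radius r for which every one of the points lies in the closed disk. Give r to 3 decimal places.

The required radius is the distance from (-2, 4) to the farthest point.
Squared distances: 26, 89, 202.
Maximum is 202, attained at P_3.
r = √202 ≈ 14.213.

14.213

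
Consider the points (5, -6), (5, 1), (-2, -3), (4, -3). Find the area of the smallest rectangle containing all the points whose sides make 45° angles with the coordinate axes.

55

In coordinates u = x + y, v = x − y the rectangle is axis-aligned; the map (x,y)→(u,v) scales areas by 2.
u-values: -1, 6, -5, 1; range = 6 − (-5) = 11.
v-values: 11, 4, 1, 7; range = 11 − 1 = 10.
Area = (11 × 10) / 2 = 55.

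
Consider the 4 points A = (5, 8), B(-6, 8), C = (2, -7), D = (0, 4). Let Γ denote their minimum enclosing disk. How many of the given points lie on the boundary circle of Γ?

The minimum enclosing circle is determined by three boundary points: A, B, C.
Their circumcentre is (-0.5, 1.3) with r² = 75.14.
The farthest remaining point D is at distance² 7.54 ≤ 75.14.
The points at distance exactly r from the centre are A, B, C — 3 points.

3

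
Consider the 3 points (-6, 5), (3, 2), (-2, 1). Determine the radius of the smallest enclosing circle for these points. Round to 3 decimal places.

4.743

Call the three points A, B, C in the order given.
Side lengths²: AB² = 90, AC² = 32, BC² = 26.
Since AB² = 90 ≥ 32 + 26 = 58, the angle opposite AB is not acute, so the smallest enclosing circle has AB as diameter.
Centre = midpoint of AB = (-1.5, 3.5), r² = 90/4 = 22.5.
r = √(22.5) ≈ 4.743.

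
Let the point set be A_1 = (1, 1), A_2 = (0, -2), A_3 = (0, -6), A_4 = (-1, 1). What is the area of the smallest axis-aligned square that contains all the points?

49

The bounding box has width 2 and height 7.
An axis-aligned square enclosing the set must have side ≥ max(width, height).
So the minimum side is max(2, 7) = 7.
Area = 7² = 49.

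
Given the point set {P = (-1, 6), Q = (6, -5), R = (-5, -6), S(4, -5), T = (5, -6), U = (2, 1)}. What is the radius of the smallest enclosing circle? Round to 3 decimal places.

The minimum enclosing circle of a finite set is fixed by two of the points (as a diameter) or three (as a circumcircle).
The minimum enclosing circle is determined by three boundary points: P, Q, R.
Their circumcentre is (0.09375, -1.03125) with r² = 50.634765625.
The farthest remaining point T is at distance² 48.759765625 ≤ 50.634765625.
r = √(50.634765625) ≈ 7.116.

7.116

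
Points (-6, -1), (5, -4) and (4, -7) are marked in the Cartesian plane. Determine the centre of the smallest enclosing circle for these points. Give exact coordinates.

(-5/6, -67/18)

Call the three points A, B, C in the order given.
Side lengths²: AB² = 130, AC² = 136, BC² = 10.
Since AC² = 136 < 130 + 10 = 140, the triangle is acute, so the smallest enclosing circle is the circumcircle.
Circumcentre = (-5/6, -67/18), r² = 5525/162.
Centre = (-5/6, -67/18).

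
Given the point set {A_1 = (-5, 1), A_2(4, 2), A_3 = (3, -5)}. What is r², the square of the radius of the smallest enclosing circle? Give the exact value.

Side lengths²: A_1A_2² = 82, A_1A_3² = 100, A_2A_3² = 50.
Since A_1A_3² = 100 < 82 + 50 = 132, the triangle is acute, so the smallest enclosing circle is the circumcircle.
Circumcentre = (-7/31, -30/31), r² = 25625/961.

25625/961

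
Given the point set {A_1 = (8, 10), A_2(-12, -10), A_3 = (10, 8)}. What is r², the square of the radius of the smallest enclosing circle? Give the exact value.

202

Side lengths²: A_1A_2² = 800, A_1A_3² = 8, A_2A_3² = 808.
Since A_2A_3² = 808 ≥ 800 + 8 = 808, the angle opposite A_2A_3 is not acute, so the smallest enclosing circle has A_2A_3 as diameter.
Centre = midpoint of A_2A_3 = (-1, -1), r² = 808/4 = 202.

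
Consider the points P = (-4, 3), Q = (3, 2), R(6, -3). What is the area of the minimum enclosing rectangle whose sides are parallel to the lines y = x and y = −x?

48

In coordinates u = x + y, v = x − y the rectangle is axis-aligned; the map (x,y)→(u,v) scales areas by 2.
u-values: -1, 5, 3; range = 5 − (-1) = 6.
v-values: -7, 1, 9; range = 9 − (-7) = 16.
Area = (6 × 16) / 2 = 48.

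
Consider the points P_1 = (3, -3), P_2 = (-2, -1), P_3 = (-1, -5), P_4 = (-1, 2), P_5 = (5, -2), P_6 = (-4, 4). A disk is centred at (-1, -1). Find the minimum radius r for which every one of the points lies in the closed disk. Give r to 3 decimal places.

The required radius is the distance from (-1, -1) to the farthest point.
Squared distances: 20, 1, 16, 9, 37, 34.
Maximum is 37, attained at P_5.
r = √37 ≈ 6.083.

6.083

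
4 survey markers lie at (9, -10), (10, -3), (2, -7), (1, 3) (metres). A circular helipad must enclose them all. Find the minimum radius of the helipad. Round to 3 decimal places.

7.632

A smallest enclosing disk is always determined by at most three of the input points on its boundary.
The farthest pair is (9, -10)–(1, 3) with squared distance 233. The circle on this segment as diameter has centre (5, -3.5) and r² = 233/4 = 58.25.
Check (10, -3): distance² to centre = 25.25 ≤ 58.25, so it lies inside.
All remaining points lie in this disk, and no smaller disk contains both endpoints, so this is the minimum enclosing circle.
r = √(58.25) ≈ 7.632.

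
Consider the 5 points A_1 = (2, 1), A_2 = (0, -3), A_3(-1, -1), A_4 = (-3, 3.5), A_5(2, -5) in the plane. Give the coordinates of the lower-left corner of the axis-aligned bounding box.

(-3, -5)

x-range [-3, 2], y-range [-5, 3.5].
The lower-left corner is (-3, -5).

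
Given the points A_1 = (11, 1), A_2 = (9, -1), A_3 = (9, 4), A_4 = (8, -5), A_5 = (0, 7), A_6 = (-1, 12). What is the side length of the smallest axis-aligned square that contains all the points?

17

The bounding box has width 12 and height 17.
An axis-aligned square enclosing the set must have side ≥ max(width, height).
So the minimum side is max(12, 17) = 17.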